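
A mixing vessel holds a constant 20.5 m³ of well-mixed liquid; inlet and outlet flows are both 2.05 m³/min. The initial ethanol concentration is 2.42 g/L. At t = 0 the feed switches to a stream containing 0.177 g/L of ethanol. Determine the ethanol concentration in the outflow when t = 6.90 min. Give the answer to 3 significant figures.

Accumulation = in − out for the solute gives V dC/dt = Q(C_in − C).
Rewrite as dC/dt + C/τ = C_in/τ, τ = V/Q = 10.000 min.
This is linear first-order; C(t) = C_in + (C₀ − C_in) e^(−t/τ).
C(6.90) = 0.177 + (2.42 − 0.177)·e^(−6.90/10.000) = 0.177 + (2.2430)·0.50158 = 1.3020 g/L.

1.30 g/L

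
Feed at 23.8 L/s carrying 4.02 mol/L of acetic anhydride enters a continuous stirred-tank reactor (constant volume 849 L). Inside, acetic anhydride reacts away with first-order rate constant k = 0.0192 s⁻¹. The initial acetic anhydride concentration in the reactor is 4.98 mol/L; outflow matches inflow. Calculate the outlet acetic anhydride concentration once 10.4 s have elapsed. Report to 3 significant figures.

3.97 mol/L

V dC/dt = Q(C_in − C) − k V C.
dC/dt = (Q/V) C_in − (Q/V + k) C; effective rate a = Q/V + k = 0.028033 + 0.0192 = 0.047233 s⁻¹.
C_ss = Q C_in/(Q + kV) = 2.3859 mol/L; C(t) = C_ss + (C₀ − C_ss) e^(−a t).
C(10.4) = 2.3859 + (2.5941)·e^(−0.047233·10.4) = 2.3859 + (2.5941)·0.61188 = 3.9732 mol/L.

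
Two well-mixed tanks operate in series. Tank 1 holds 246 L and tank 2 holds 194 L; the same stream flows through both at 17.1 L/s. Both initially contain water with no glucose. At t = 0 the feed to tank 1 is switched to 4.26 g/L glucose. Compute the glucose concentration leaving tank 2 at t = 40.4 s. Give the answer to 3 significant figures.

3.50 g/L

Each tank obeys Vᵢ dCᵢ/dt = Q(Cᵢ₋₁ − Cᵢ), so τᵢ = Vᵢ/Q.
τ₁ = 246/17.1 = 14.386 s; τ₂ = 194/17.1 = 11.345 s.
Solving the cascade with C₁(0)=C₂(0)=0 gives C₂(t) = C_in[1 − (τ₁ e^(−t/τ₁) − τ₂ e^(−t/τ₂))/(τ₁ − τ₂)].
At t = 40.4: e^(−t/τ₁) = 0.060308, e^(−t/τ₂) = 0.028410.
C₂ = 4.26·[1 − (14.386·0.060308 − 11.345·0.028410)/(3.0409)] = 4.26·0.82069 = 3.4961 g/L.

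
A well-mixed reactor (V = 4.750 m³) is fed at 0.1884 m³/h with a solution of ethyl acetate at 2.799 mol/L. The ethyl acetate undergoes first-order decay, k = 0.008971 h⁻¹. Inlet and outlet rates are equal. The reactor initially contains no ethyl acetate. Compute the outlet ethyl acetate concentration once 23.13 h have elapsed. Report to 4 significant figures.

1.542 mol/L

Species balance: V dC/dt = Q C_in − Q C − k V C.
dC/dt = (Q/V) C_in − (Q/V + k) C; effective rate a = Q/V + k = 0.0396632 + 0.008971 = 0.0486342 h⁻¹.
C_ss = Q C_in/(Q + kV) = 2.28270 mol/L; C(t) = C_ss + (C₀ − C_ss) e^(−a t).
C(23.13) = 2.28270 + (-2.28270)·e^(−0.0486342·23.13) = 2.28270 + (-2.28270)·0.324682 = 1.54155 mol/L.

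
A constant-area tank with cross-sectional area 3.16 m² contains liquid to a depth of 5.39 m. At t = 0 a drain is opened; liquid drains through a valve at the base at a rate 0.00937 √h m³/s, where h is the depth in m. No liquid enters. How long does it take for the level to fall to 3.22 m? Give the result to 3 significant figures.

Volume balance on the tank: A dh/dt = −0.00937 √h.
∫ h^(−1/2) dh = −(0.00937/A) ∫ dt, giving 2√h = 2√h₀ − (0.00937/A) t.
t = 2A(√h₀ − √h)/0.00937 = 2·3.16·(√5.39 − √3.22)/0.00937
  = 6.3200 × (2.3216 − 1.7944) / 0.00937 = 355.59 s.

356 s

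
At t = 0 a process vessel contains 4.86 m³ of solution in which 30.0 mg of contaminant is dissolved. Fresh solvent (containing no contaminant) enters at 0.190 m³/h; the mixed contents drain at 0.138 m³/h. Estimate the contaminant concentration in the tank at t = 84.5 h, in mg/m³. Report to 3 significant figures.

0.587 mg/m³

Let m(t) be the amount of contaminant. Volume: V(t) = V₀ + (Q_in − Q_out) t = 4.86 + 0.052000 t; V(84.5) = 9.2540 m³.
Species balance (pure solvent in): dm/dt = −Q_out · m/V(t).
dm/m = −Q_out dt/(V₀ + 0.052000 t); integrating gives ln(m/m₀) = −(Q_out/(Q_in−Q_out)) ln(V/V₀).
m = m₀ (V₀/V)^(Q_out/(Q_in−Q_out)) = 30.0 × (4.86/9.2540)^(2.6538) = 5.4307 mg.
C = m/V = 5.4307/9.2540 = 0.58685 mg/m³.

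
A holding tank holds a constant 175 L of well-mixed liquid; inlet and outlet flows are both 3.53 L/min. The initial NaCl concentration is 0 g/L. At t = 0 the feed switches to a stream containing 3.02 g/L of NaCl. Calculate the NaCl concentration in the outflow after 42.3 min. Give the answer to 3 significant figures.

Species balance on the tank: V dC/dt = Q(C_in − C).
Rewrite as dC/dt + C/τ = C_in/τ, τ = V/Q = 49.575 min.
Solution: C(t) = C_in + (C₀ − C_in) e^(−t/τ).
C(42.3) = 3.02 + (0 − 3.02)·e^(−42.3/49.575) = 3.02 + (-3.0200)·0.42603 = 1.7334 g/L.

1.73 g/L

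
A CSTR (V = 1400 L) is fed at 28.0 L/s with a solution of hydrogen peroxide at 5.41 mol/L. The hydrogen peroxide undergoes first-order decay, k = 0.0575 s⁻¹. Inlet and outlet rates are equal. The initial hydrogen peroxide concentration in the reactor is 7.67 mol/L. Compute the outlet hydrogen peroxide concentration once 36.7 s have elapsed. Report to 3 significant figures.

1.76 mol/L

V dC/dt = Q(C_in − C) − k V C.
dC/dt = (Q/V) C_in − (Q/V + k) C; effective rate a = Q/V + k = 0.020000 + 0.0575 = 0.077500 s⁻¹.
C_ss = Q C_in/(Q + kV) = 1.3961 mol/L; C(t) = C_ss + (C₀ − C_ss) e^(−a t).
C(36.7) = 1.3961 + (6.2739)·e^(−0.077500·36.7) = 1.3961 + (6.2739)·0.058178 = 1.7611 mol/L.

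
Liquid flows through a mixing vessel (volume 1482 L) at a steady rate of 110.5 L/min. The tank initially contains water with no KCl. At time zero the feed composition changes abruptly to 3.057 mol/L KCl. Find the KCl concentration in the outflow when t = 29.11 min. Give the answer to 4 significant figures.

2.708 mol/L

Mass balance on the solute (V constant): V dC/dt = Q(C_in − C).
Time constant τ = V/Q = 1482/110.5 = 13.4118 min.
C approaches C_in exponentially: C(t) = C_in + (C₀ − C_in) e^(−t/τ).
C(29.11) = 3.057 + (0 − 3.057)·e^(−29.11/13.4118) = 3.057 + (-3.05700)·0.114123 = 2.70813 mol/L.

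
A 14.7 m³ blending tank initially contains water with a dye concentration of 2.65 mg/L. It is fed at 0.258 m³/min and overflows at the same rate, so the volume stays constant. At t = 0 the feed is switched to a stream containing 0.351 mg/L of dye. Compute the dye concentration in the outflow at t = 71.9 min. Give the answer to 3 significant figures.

1.00 mg/L

Unsteady species balance (constant V, well mixed): V dC/dt = Q(C_in − C).
Time constant τ = V/Q = 14.7/0.258 = 56.977 min.
This is linear first-order; C(t) = C_in + (C₀ − C_in) e^(−t/τ).
C(71.9) = 0.351 + (2.65 − 0.351)·e^(−71.9/56.977) = 0.351 + (2.2990)·0.28311 = 1.0019 mg/L.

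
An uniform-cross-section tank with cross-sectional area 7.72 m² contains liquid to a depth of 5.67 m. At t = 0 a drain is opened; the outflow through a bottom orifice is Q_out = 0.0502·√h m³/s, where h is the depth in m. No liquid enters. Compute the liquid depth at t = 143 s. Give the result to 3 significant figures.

With no inflow, A dh/dt = −0.0502 √h.
∫ h^(−1/2) dh = −(0.0502/A) ∫ dt, giving 2√h = 2√h₀ − (0.0502/A) t.
√h = √5.67 − 0.0502·143/(2·7.72) = 2.3812 − 0.46494 = 1.9162.
h = 1.9162² = 3.6720 m.

3.67 m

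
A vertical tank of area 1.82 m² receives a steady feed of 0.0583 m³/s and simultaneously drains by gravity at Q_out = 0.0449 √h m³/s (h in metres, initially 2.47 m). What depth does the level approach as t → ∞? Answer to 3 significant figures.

1.69 m

Level balance: A dh/dt = 0.0583 − 0.0449 √h. Setting dh/dt = 0:
Q_in = 0.0449 √h_ss ⇒ √h_ss = 0.0583/0.0449 = 1.2984.
h_ss = 1.2984² = 1.6859 m. (Since h₀ = 2.47 m > h_ss, the level will fall toward this value.)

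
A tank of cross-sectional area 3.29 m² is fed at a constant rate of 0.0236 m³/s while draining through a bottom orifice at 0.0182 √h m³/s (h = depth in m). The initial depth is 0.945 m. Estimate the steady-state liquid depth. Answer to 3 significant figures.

1.68 m

Unsteady balance on liquid volume: A dh/dt = Q_in − 0.0182 √h. At steady state dh/dt = 0:
Q_in = 0.0182 √h_ss ⇒ √h_ss = 0.0236/0.0182 = 1.2967.
h_ss = 1.2967² = 1.6814 m. (Since h₀ = 0.945 m < h_ss, the level will rise toward this value.)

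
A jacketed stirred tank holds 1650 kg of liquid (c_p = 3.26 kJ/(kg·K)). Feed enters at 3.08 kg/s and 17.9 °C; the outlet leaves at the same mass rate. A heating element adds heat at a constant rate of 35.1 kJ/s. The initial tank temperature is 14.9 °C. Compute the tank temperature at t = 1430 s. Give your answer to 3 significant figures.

M c_p dT/dt = ṁ c_p (T_in − T) + Q̇.
τ = M/ṁ = 535.71 s; T_ss = T_in + Q̇/(ṁ c_p) = 17.9 + 35.1/(3.08·3.26) = 21.396 °C.
T approaches T_ss exponentially: T(t) = T_ss + (T₀ − T_ss) e^(−t/τ).
T(1430) = 21.396 + (-6.4957)·e^(−1430/535.71) = 21.396 + (-6.4957)·0.069298 = 20.946 °C.

20.9 °C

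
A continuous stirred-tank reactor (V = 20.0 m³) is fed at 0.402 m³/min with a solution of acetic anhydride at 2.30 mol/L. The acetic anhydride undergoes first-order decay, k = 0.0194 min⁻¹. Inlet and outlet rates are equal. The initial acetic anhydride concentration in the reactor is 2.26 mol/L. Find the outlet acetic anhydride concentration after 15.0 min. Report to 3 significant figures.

Species balance: V dC/dt = Q C_in − Q C − k V C.
This is linear with rate a = Q/V + k = 0.039500 min⁻¹.
C_ss = Q C_in/(Q + kV) = 1.1704 mol/L; C(t) = C_ss + (C₀ − C_ss) e^(−a t).
C(15.0) = 1.1704 + (1.0896)·e^(−0.039500·15.0) = 1.1704 + (1.0896)·0.55294 = 1.7729 mol/L.

1.77 mol/L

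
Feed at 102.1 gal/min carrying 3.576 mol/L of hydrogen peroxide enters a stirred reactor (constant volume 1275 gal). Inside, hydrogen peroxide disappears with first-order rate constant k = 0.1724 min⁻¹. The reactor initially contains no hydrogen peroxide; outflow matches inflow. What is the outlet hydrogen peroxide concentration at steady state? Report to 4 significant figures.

Accumulation = in − out − consumed: V dC/dt = Q C_in − Q C − k V C.
Steady state (dC/dt = 0): C_ss = Q C_in/(Q + kV) = C_in/(1 + kV/Q).
C_ss = 102.1·3.576/(102.1 + 0.1724·1275) = 365.110/321.910 = 1.13420 mol/L.

1.134 mol/L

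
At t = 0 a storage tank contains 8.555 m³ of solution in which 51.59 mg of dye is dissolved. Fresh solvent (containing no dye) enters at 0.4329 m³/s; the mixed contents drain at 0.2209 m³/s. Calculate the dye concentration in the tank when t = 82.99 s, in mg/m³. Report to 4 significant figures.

Let m(t) be the amount of dye. Volume: V(t) = V₀ + (Q_in − Q_out) t = 8.555 + 0.212000 t; V(82.99) = 26.1489 m³.
No dye enters, so dm/dt = −Q_out · (m/V).
dm/m = −Q_out dt/(V₀ + 0.212000 t); integrating gives ln(m/m₀) = −(Q_out/(Q_in−Q_out)) ln(V/V₀).
m = m₀ (V₀/V)^(Q_out/(Q_in−Q_out)) = 51.59 × (8.555/26.1489)^(1.04198) = 16.1050 mg.
C = m/V = 16.1050/26.1489 = 0.615898 mg/m³.

0.6159 mg/m³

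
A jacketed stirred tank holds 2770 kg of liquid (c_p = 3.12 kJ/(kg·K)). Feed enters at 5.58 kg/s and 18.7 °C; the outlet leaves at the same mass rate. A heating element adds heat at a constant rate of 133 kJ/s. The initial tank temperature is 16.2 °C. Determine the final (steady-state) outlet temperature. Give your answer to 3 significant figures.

First-law balance (no shaft work): M c_p dT/dt = ṁ c_p (T_in − T) + 133.
At steady state dT/dt = 0 ⇒ T_ss = T_in + Q̇/(ṁ c_p) = 18.7 + 133/(5.58·3.12) = 26.339 °C.

26.3 °C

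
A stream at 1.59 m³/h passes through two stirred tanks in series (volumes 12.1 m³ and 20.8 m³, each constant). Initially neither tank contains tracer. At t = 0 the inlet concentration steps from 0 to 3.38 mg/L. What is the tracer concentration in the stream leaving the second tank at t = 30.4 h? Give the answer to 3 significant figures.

Species balance on tank i: dCᵢ/dt = (Cᵢ₋₁ − Cᵢ)/τᵢ with τᵢ = Vᵢ/Q.
τ₁ = 12.1/1.59 = 7.6101 h; τ₂ = 20.8/1.59 = 13.082 h.
Solving the cascade with C₁(0)=C₂(0)=0 gives C₂(t) = C_in[1 − (τ₁ e^(−t/τ₁) − τ₂ e^(−t/τ₂))/(τ₁ − τ₂)].
At t = 30.4: e^(−t/τ₁) = 0.018413, e^(−t/τ₂) = 0.097896.
C₂ = 3.38·[1 − (7.6101·0.018413 − 13.082·0.097896)/(-5.4717)] = 3.38·0.79156 = 2.6755 mg/L.

2.68 mg/L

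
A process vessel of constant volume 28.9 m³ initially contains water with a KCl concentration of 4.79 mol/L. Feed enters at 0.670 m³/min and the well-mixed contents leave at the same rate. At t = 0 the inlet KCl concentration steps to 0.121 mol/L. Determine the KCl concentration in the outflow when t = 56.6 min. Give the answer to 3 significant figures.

1.38 mol/L

Accumulation = in − out for the solute gives V dC/dt = Q(C_in − C).
So dC/dt = (C_in − C)/τ with τ = V/Q = 28.9/0.670 = 43.134 min.
Solution: C(t) = C_in + (C₀ − C_in) e^(−t/τ).
C(56.6) = 0.121 + (4.79 − 0.121)·e^(−56.6/43.134) = 0.121 + (4.6690)·0.26923 = 1.3780 mol/L.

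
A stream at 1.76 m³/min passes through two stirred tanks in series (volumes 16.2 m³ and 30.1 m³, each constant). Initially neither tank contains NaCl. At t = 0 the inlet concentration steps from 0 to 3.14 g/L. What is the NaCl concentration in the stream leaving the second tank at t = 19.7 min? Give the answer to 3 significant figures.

Each tank obeys Vᵢ dCᵢ/dt = Q(Cᵢ₋₁ − Cᵢ), so τᵢ = Vᵢ/Q.
τ₁ = 16.2/1.76 = 9.2045 min; τ₂ = 30.1/1.76 = 17.102 min.
Solving the cascade with C₁(0)=C₂(0)=0 gives C₂(t) = C_in[1 − (τ₁ e^(−t/τ₁) − τ₂ e^(−t/τ₂))/(τ₁ − τ₂)].
At t = 19.7: e^(−t/τ₁) = 0.11763, e^(−t/τ₂) = 0.31604.
C₂ = 3.14·[1 − (9.2045·0.11763 − 17.102·0.31604)/(-7.8977)] = 3.14·0.45272 = 1.4215 g/L.

1.42 g/L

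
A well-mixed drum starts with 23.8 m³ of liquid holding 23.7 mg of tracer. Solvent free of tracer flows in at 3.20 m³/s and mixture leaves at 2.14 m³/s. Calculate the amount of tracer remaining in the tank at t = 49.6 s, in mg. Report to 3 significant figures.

Let m(t) be the amount of tracer. Volume: V(t) = V₀ + (Q_in − Q_out) t = 23.8 + 1.0600 t; V(49.6) = 76.376 m³.
Solute balance: dm/dt = 0 − Q_out C = −Q_out m/V(t).
Separate: dm/m = −Q_out dt/V(t) ⇒ ln(m/m₀) = −(Q_out/(Q_in−Q_out)) ln(V/V₀).
m = m₀ (V₀/V)^(Q_out/(Q_in−Q_out)) = 23.7 × (23.8/76.376)^(2.0189) = 2.2513 mg.

2.25 mg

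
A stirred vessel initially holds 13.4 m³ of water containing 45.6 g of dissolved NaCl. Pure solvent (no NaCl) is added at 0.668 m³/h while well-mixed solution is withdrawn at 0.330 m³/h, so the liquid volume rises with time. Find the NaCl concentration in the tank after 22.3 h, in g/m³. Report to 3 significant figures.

1.41 g/m³

Total volume: dV/dt = Q_in − Q_out = 0.33800 m³/h, so V(t) = 13.4 + 0.33800 t and V(22.3) = 20.937 m³.
No NaCl enters, so dm/dt = −Q_out · (m/V).
Separate: dm/m = −Q_out dt/V(t) ⇒ ln(m/m₀) = −(Q_out/(Q_in−Q_out)) ln(V/V₀).
m = m₀ (V₀/V)^(Q_out/(Q_in−Q_out)) = 45.6 × (13.4/20.937)^(0.97633) = 29.494 g.
C = m/V = 29.494/20.937 = 1.4087 g/m³.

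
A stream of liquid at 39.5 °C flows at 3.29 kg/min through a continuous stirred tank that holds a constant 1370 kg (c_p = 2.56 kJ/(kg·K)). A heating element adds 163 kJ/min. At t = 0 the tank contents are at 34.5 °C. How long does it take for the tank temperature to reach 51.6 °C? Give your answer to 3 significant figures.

M c_p dT/dt = ṁ c_p (T_in − T) + Q̇.
τ = M/ṁ = 416.41 min; T_ss = T_in + Q̇/(ṁ c_p) = 58.853 °C.
T(t) = T_ss + (T₀ − T_ss) e^(−t/τ). Set T = 51.6:
e^(−t/τ) = (51.6 − 58.853)/(34.5 − 58.853) = 0.29783
t = −416.41 · ln(0.29783) = 504.37 min.

504 min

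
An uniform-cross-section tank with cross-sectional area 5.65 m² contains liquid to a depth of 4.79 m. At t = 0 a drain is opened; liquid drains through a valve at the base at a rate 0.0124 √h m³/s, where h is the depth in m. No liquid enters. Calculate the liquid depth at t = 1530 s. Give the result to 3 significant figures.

0.260 m

A dh/dt = −Q_out = −0.0124 √h.
Separate and integrate: 2(√h − √h₀) = −(0.0124/A) t.
√h = √4.79 − 0.0124·1530/(2·5.65) = 2.1886 − 1.6789 = 0.50967.
h = 0.50967² = 0.25976 m.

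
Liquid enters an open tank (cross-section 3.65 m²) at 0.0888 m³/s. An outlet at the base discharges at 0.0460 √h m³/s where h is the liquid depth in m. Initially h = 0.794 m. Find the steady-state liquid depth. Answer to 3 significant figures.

A dh/dt = Q_in − 0.0460 √h. Steady state requires inflow = outflow:
Q_in = 0.0460 √h_ss ⇒ √h_ss = 0.0888/0.0460 = 1.9304.
h_ss = 1.9304² = 3.7266 m. (Since h₀ = 0.794 m < h_ss, the level will rise toward this value.)

3.73 m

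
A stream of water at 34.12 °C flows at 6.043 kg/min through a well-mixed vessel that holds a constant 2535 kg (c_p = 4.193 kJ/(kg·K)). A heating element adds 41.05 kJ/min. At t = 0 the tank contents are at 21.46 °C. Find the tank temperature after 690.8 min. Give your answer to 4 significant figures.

M c_p dT/dt = ṁ c_p (T_in − T) + Q̇.
τ = M/ṁ = 419.494 min; T_ss = T_in + Q̇/(ṁ c_p) = 34.12 + 41.05/(6.043·4.193) = 35.7401 °C.
Integrating: T(t) = T_ss + (T₀ − T_ss) e^(−t/τ).
T(690.8) = 35.7401 + (-14.2801)·e^(−690.8/419.494) = 35.7401 + (-14.2801)·0.192676 = 32.9887 °C.

32.99 °C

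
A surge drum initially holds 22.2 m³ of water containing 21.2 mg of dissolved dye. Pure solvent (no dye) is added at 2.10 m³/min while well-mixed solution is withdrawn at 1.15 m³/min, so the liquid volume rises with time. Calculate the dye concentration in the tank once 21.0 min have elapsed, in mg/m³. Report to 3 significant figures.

Let m(t) be the amount of dye. Volume: V(t) = V₀ + (Q_in − Q_out) t = 22.2 + 0.95000 t; V(21.0) = 42.150 m³.
Solute balance: dm/dt = 0 − Q_out C = −Q_out m/V(t).
Separate: dm/m = −Q_out dt/V(t) ⇒ ln(m/m₀) = −(Q_out/(Q_in−Q_out)) ln(V/V₀).
m = m₀ (V₀/V)^(Q_out/(Q_in−Q_out)) = 21.2 × (22.2/42.150)^(1.2105) = 9.7560 mg.
C = m/V = 9.7560/42.150 = 0.23146 mg/m³.

0.231 mg/m³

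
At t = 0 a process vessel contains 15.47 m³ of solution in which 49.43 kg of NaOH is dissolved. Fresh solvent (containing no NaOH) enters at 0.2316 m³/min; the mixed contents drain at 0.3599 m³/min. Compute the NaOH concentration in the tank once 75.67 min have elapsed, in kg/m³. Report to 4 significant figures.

Let m(t) be the amount of NaOH. Volume: V(t) = V₀ + (Q_in − Q_out) t = 15.47 − 0.128300 t; V(75.67) = 5.76154 m³.
No NaOH enters, so dm/dt = −Q_out · (m/V).
Separate: dm/m = −Q_out dt/V(t) ⇒ ln(m/m₀) = −(Q_out/(Q_in−Q_out)) ln(V/V₀).
m = m₀ (V₀/V)^(Q_out/(Q_in−Q_out)) = 49.43 × (15.47/5.76154)^(-2.80514) = 3.09542 kg.
C = m/V = 3.09542/5.76154 = 0.537255 kg/m³.

0.5373 kg/m³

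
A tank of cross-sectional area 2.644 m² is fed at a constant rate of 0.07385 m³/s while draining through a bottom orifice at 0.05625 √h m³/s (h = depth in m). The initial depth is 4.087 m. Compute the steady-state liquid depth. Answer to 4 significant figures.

1.724 m

Level balance: A dh/dt = 0.07385 − 0.05625 √h. Setting dh/dt = 0:
Q_in = 0.05625 √h_ss ⇒ √h_ss = 0.07385/0.05625 = 1.31289.
h_ss = 1.31289² = 1.72368 m. (Since h₀ = 4.087 m > h_ss, the level will fall toward this value.)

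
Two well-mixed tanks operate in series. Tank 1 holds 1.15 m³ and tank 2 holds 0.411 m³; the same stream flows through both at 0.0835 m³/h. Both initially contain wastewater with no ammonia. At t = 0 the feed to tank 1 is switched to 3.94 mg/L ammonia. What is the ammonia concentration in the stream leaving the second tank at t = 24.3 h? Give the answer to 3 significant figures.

2.91 mg/L

Time constants: τᵢ = Vᵢ/Q for each well-mixed tank.
τ₁ = 1.15/0.0835 = 13.772 h; τ₂ = 0.411/0.0835 = 4.9222 h.
Tank 1: C₁ = C_in(1 − e^(−t/τ₁)). Tank 2 (τ₁ ≠ τ₂): C₂ = C_in[1 − (τ₁ e^(−t/τ₁) − τ₂ e^(−t/τ₂))/(τ₁ − τ₂)].
At t = 24.3: e^(−t/τ₁) = 0.17129, e^(−t/τ₂) = 0.0071771.
C₂ = 3.94·[1 − (13.772·0.17129 − 4.9222·0.0071771)/(8.8503)] = 3.94·0.73744 = 2.9055 mg/L.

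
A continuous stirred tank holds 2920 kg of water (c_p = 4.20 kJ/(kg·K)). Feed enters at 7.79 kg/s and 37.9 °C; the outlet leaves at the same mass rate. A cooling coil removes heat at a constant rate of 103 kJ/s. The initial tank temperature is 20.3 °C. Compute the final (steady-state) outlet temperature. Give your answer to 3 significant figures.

34.8 °C

M c_p dT/dt = ṁ c_p (T_in − T) − Q̇.
At steady state dT/dt = 0 ⇒ T_ss = T_in − Q̇/(ṁ c_p) = 37.9 − 103/(7.79·4.20) = 34.752 °C.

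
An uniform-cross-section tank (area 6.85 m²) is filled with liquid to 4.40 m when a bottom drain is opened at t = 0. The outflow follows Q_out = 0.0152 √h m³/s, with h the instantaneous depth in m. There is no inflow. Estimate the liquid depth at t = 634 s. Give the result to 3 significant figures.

A dh/dt = −Q_out = −0.0152 √h.
This is separable: 2 d(√h)/dt = −0.0152/A, so √h = √h₀ − (0.0152/(2A)) t.
√h = √4.40 − 0.0152·634/(2·6.85) = 2.0976 − 0.70342 = 1.3942.
h = 1.3942² = 1.9438 m.

1.94 m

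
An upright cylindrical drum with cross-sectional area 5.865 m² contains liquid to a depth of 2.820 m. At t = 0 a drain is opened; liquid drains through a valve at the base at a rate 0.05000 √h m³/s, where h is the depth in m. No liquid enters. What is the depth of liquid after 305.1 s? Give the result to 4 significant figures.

Unsteady balance on liquid volume: A dh/dt = −0.05000 √h.
∫ h^(−1/2) dh = −(0.05000/A) ∫ dt, giving 2√h = 2√h₀ − (0.05000/A) t.
√h = √2.820 − 0.05000·305.1/(2·5.865) = 1.67929 − 1.30051 = 0.378774.
h = 0.378774² = 0.143470 m.

0.1435 m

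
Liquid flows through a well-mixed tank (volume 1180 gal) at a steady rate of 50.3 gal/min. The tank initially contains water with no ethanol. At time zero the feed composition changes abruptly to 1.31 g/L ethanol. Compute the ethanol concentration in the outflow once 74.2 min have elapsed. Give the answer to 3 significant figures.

Species balance on the tank: V dC/dt = Q(C_in − C).
Rewrite as dC/dt + C/τ = C_in/τ, τ = V/Q = 23.459 min.
Solution: C(t) = C_in + (C₀ − C_in) e^(−t/τ).
C(74.2) = 1.31 + (0 − 1.31)·e^(−74.2/23.459) = 1.31 + (-1.3100)·0.042302 = 1.2546 g/L.

1.25 g/L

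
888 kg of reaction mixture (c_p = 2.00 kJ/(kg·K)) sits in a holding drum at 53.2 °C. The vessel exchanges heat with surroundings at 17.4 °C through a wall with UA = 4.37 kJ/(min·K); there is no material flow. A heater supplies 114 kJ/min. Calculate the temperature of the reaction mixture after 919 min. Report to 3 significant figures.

44.5 °C

M c_p dT/dt = −UA(T − T_amb) + Q̇.
dT/dt = (T_ss − T)/τ with T_ss = T_amb + Q̇/UA = 17.4 + 114/4.37 = 43.487 °C, τ = M c_p/UA = 888·2.00/4.37 = 406.41 min.
Solution: T(t) = T_ss + (T₀ − T_ss) e^(−t/τ).
T(919) = 43.487 + (9.7130)·0.10422 = 44.499 °C.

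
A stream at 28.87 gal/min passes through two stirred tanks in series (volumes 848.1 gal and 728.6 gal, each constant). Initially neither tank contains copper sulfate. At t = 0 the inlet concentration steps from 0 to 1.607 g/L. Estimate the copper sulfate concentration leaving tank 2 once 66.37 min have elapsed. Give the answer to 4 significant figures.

Species balance on tank i: dCᵢ/dt = (Cᵢ₋₁ − Cᵢ)/τᵢ with τᵢ = Vᵢ/Q.
τ₁ = 848.1/28.87 = 29.3765 min; τ₂ = 728.6/28.87 = 25.2373 min.
Solving the cascade with C₁(0)=C₂(0)=0 gives C₂(t) = C_in[1 − (τ₁ e^(−t/τ₁) − τ₂ e^(−t/τ₂))/(τ₁ − τ₂)].
At t = 66.37: e^(−t/τ₁) = 0.104425, e^(−t/τ₂) = 0.0720899.
C₂ = 1.607·[1 − (29.3765·0.104425 − 25.2373·0.0720899)/(4.13924)] = 1.607·0.698427 = 1.12237 g/L.

1.122 g/L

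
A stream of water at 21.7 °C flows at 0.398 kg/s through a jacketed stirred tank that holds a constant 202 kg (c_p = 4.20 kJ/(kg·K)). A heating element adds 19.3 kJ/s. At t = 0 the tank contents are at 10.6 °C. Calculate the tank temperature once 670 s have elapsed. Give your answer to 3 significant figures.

M c_p dT/dt = ṁ c_p (T_in − T) + Q̇.
Rearrange: dT/dt = (T_ss − T)/τ with τ = M/ṁ = 507.54 s and T_ss = T_in + Q̇/(ṁ c_p) = 33.246 °C.
T approaches T_ss exponentially: T(t) = T_ss + (T₀ − T_ss) e^(−t/τ).
T(670) = 33.246 + (-22.646)·e^(−670/507.54) = 33.246 + (-22.646)·0.26711 = 27.197 °C.

27.2 °C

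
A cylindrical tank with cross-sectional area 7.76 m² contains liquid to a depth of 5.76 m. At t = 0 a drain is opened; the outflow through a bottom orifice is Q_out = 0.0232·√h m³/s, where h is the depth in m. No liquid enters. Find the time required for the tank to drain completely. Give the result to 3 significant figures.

1610 s

A dh/dt = −Q_out = −0.0232 √h.
∫ h^(−1/2) dh = −(0.0232/A) ∫ dt, giving 2√h = 2√h₀ − (0.0232/A) t.
Set h = 0: 2√h₀ = (0.0232/A) t_empty ⇒ t_empty = 2A√h₀/0.0232.
t_empty = 2·7.76·√5.76/0.0232 = 15.520·2.4000/0.0232 = 1605.5 s.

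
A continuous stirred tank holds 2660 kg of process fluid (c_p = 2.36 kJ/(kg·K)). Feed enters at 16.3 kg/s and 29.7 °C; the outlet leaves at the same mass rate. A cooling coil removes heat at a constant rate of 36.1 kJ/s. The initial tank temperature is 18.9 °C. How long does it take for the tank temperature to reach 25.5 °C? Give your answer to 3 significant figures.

Energy balance: M c_p dT/dt = ṁ c_p (T_in − T) − 36.1.
τ = M/ṁ = 163.19 s; T_ss = T_in − Q̇/(ṁ c_p) = 28.762 °C.
T(t) = T_ss + (T₀ − T_ss) e^(−t/τ). Set T = 25.5:
e^(−t/τ) = (25.5 − 28.762)/(18.9 − 28.762) = 0.33073
t = −163.19 · ln(0.33073) = 180.56 s.

181 s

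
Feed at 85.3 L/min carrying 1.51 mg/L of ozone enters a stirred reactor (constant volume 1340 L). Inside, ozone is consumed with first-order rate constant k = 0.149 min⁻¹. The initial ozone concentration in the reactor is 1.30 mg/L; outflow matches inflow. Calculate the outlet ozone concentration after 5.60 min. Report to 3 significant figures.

Species balance: V dC/dt = Q C_in − Q C − k V C.
This is linear with rate a = Q/V + k = 0.21266 min⁻¹.
C_ss = Q C_in/(Q + kV) = 0.45200 mg/L; C(t) = C_ss + (C₀ − C_ss) e^(−a t).
C(5.60) = 0.45200 + (0.84800)·e^(−0.21266·5.60) = 0.45200 + (0.84800)·0.30395 = 0.70976 mg/L.

0.710 mg/L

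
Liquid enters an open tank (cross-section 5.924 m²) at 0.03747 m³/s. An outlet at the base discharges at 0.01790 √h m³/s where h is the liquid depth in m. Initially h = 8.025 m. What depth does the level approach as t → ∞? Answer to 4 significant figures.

4.382 m

Unsteady balance on liquid volume: A dh/dt = Q_in − 0.01790 √h. At steady state dh/dt = 0:
Q_in = 0.01790 √h_ss ⇒ √h_ss = 0.03747/0.01790 = 2.09330.
h_ss = 2.09330² = 4.38189 m. (Since h₀ = 8.025 m > h_ss, the level will fall toward this value.)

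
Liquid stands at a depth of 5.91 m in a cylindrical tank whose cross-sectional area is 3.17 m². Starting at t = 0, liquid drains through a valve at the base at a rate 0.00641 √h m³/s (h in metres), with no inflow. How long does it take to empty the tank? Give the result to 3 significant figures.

2400 s

Volume balance on the tank: A dh/dt = −0.00641 √h.
∫ h^(−1/2) dh = −(0.00641/A) ∫ dt, giving 2√h = 2√h₀ − (0.00641/A) t.
Set h = 0: 2√h₀ = (0.00641/A) t_empty ⇒ t_empty = 2A√h₀/0.00641.
t_empty = 2·3.17·√5.91/0.00641 = 6.3400·2.4310/0.00641 = 2404.5 s.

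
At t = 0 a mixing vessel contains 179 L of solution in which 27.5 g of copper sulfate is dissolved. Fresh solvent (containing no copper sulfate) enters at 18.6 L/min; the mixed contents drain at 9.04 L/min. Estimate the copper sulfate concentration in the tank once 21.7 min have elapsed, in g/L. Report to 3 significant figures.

Let m(t) be the amount of copper sulfate. Volume: V(t) = V₀ + (Q_in − Q_out) t = 179 + 9.5600 t; V(21.7) = 386.45 L.
Solute balance: dm/dt = 0 − Q_out C = −Q_out m/V(t).
dm/m = −Q_out dt/(V₀ + 9.5600 t); integrating gives ln(m/m₀) = −(Q_out/(Q_in−Q_out)) ln(V/V₀).
m = m₀ (V₀/V)^(Q_out/(Q_in−Q_out)) = 27.5 × (179/386.45)^(0.94561) = 13.282 g.
C = m/V = 13.282/386.45 = 0.034370 g/L.

0.0344 g/L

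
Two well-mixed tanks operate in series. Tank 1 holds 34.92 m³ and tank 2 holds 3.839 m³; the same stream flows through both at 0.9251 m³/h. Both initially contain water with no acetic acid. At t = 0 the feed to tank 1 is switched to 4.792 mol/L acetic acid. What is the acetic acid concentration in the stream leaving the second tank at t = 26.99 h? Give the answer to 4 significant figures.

Time constants: τᵢ = Vᵢ/Q for each well-mixed tank.
τ₁ = 34.92/0.9251 = 37.7473 h; τ₂ = 3.839/0.9251 = 4.14982 h.
Solving the cascade with C₁(0)=C₂(0)=0 gives C₂(t) = C_in[1 − (τ₁ e^(−t/τ₁) − τ₂ e^(−t/τ₂))/(τ₁ − τ₂)].
At t = 26.99: e^(−t/τ₁) = 0.489183, e^(−t/τ₂) = 0.00149760.
C₂ = 4.792·[1 − (37.7473·0.489183 − 4.14982·0.00149760)/(33.5974)] = 4.792·0.450580 = 2.15918 mol/L.

2.159 mol/L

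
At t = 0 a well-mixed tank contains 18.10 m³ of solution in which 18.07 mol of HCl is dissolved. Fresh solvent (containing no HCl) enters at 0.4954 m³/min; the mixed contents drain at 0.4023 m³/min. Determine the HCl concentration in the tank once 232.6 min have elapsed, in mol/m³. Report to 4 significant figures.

0.01517 mol/m³

Let m(t) be the amount of HCl. Volume: V(t) = V₀ + (Q_in − Q_out) t = 18.10 + 0.0931000 t; V(232.6) = 39.7551 m³.
Solute balance: dm/dt = 0 − Q_out C = −Q_out m/V(t).
Separate: dm/m = −Q_out dt/V(t) ⇒ ln(m/m₀) = −(Q_out/(Q_in−Q_out)) ln(V/V₀).
m = m₀ (V₀/V)^(Q_out/(Q_in−Q_out)) = 18.07 × (18.10/39.7551)^(4.32116) = 0.603056 mol.
C = m/V = 0.603056/39.7551 = 0.0151693 mol/m³.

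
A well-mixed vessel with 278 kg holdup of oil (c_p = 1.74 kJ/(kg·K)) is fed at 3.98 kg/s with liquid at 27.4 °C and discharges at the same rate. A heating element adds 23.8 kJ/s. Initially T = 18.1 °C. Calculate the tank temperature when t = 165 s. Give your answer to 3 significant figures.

29.6 °C

M c_p dT/dt = ṁ c_p (T_in − T) + Q̇.
τ = M/ṁ = 69.849 s; T_ss = T_in + Q̇/(ṁ c_p) = 27.4 + 23.8/(3.98·1.74) = 30.837 °C.
Integrating: T(t) = T_ss + (T₀ − T_ss) e^(−t/τ).
T(165) = 30.837 + (-12.737)·e^(−165/69.849) = 30.837 + (-12.737)·0.094210 = 29.637 °C.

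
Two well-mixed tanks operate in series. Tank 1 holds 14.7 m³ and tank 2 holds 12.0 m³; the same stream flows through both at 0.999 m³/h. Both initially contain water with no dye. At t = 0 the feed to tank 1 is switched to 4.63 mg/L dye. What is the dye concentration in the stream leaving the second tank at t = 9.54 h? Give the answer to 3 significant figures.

Each tank obeys Vᵢ dCᵢ/dt = Q(Cᵢ₋₁ − Cᵢ), so τᵢ = Vᵢ/Q.
τ₁ = 14.7/0.999 = 14.715 h; τ₂ = 12.0/0.999 = 12.012 h.
Solving the cascade with C₁(0)=C₂(0)=0 gives C₂(t) = C_in[1 − (τ₁ e^(−t/τ₁) − τ₂ e^(−t/τ₂))/(τ₁ − τ₂)].
At t = 9.54: e^(−t/τ₁) = 0.52292, e^(−t/τ₂) = 0.45194.
C₂ = 4.63·[1 − (14.715·0.52292 − 12.012·0.45194)/(2.7027)] = 4.63·0.16163 = 0.74833 mg/L.

0.748 mg/L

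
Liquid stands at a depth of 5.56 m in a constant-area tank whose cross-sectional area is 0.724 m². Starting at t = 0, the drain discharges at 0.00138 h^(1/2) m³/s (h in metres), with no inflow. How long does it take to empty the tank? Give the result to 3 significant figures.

A dh/dt = −Q_out = −0.00138 √h.
This is separable: 2 d(√h)/dt = −0.00138/A, so √h = √h₀ − (0.00138/(2A)) t.
Set h = 0: 2√h₀ = (0.00138/A) t_empty ⇒ t_empty = 2A√h₀/0.00138.
t_empty = 2·0.724·√5.56/0.00138 = 1.4480·2.3580/0.00138 = 2474.2 s.

2470 s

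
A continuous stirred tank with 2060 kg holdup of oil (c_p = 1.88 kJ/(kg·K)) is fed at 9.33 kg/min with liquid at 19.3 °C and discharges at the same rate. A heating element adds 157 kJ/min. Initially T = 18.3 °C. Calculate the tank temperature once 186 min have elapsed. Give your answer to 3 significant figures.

24.0 °C

M c_p dT/dt = ṁ c_p (T_in − T) + Q̇.
τ = M/ṁ = 220.79 min; T_ss = T_in + Q̇/(ṁ c_p) = 19.3 + 157/(9.33·1.88) = 28.251 °C.
Integrating: T(t) = T_ss + (T₀ − T_ss) e^(−t/τ).
T(186) = 28.251 + (-9.9508)·e^(−186/220.79) = 28.251 + (-9.9508)·0.43067 = 23.965 °C.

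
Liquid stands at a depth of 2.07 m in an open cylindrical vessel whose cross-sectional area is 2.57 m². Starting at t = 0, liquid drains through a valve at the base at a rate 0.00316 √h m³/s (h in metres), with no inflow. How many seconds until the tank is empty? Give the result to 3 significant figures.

Unsteady balance on liquid volume: A dh/dt = −0.00316 √h.
This is separable: 2 d(√h)/dt = −0.00316/A, so √h = √h₀ − (0.00316/(2A)) t.
Set h = 0: 2√h₀ = (0.00316/A) t_empty ⇒ t_empty = 2A√h₀/0.00316.
t_empty = 2·2.57·√2.07/0.00316 = 5.1400·1.4387/0.00316 = 2340.2 s.

2340 s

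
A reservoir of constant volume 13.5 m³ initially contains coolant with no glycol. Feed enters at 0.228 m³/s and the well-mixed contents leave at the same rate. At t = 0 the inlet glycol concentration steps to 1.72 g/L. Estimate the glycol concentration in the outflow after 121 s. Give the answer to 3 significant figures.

Mass balance on the solute (V constant): V dC/dt = Q(C_in − C).
So dC/dt = (C_in − C)/τ with τ = V/Q = 13.5/0.228 = 59.211 s.
Solution: C(t) = C_in + (C₀ − C_in) e^(−t/τ).
C(121) = 1.72 + (0 − 1.72)·e^(−121/59.211) = 1.72 + (-1.7200)·0.12957 = 1.4971 g/L.

1.50 g/L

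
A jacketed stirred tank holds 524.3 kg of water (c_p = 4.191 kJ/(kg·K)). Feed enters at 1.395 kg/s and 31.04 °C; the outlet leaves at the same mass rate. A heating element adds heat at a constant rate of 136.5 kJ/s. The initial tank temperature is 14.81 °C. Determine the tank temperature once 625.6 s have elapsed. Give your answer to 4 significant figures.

46.90 °C

M c_p dT/dt = ṁ c_p (T_in − T) + Q̇.
Rearrange: dT/dt = (T_ss − T)/τ with τ = M/ṁ = 375.842 s and T_ss = T_in + Q̇/(ṁ c_p) = 54.3875 °C.
This is linear first-order; T(t) = T_ss + (T₀ − T_ss) e^(−t/τ).
T(625.6) = 54.3875 + (-39.5775)·e^(−625.6/375.842) = 54.3875 + (-39.5775)·0.189280 = 46.8963 °C.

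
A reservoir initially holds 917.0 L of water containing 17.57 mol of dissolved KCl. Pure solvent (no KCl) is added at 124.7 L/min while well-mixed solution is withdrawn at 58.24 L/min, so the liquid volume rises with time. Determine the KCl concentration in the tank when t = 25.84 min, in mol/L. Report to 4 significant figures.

0.002645 mol/L

Let m(t) be the amount of KCl. Volume: V(t) = V₀ + (Q_in − Q_out) t = 917.0 + 66.4600 t; V(25.84) = 2634.33 L.
Solute balance: dm/dt = 0 − Q_out C = −Q_out m/V(t).
Separate: dm/m = −Q_out dt/V(t) ⇒ ln(m/m₀) = −(Q_out/(Q_in−Q_out)) ln(V/V₀).
m = m₀ (V₀/V)^(Q_out/(Q_in−Q_out)) = 17.57 × (917.0/2634.33)^(0.876317) = 6.96876 mol.
C = m/V = 6.96876/2634.33 = 0.00264537 mol/L.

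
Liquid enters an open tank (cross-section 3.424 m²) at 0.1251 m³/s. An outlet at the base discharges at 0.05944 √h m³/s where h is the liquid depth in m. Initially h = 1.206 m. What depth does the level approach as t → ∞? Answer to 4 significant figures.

4.430 m

Level balance: A dh/dt = 0.1251 − 0.05944 √h. Setting dh/dt = 0:
Q_in = 0.05944 √h_ss ⇒ √h_ss = 0.1251/0.05944 = 2.10464.
h_ss = 2.10464² = 4.42952 m. (Since h₀ = 1.206 m < h_ss, the level will rise toward this value.)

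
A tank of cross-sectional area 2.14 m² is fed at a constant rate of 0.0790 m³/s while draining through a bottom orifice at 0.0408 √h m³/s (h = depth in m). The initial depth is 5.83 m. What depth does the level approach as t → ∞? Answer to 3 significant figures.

3.75 m

A dh/dt = Q_in − 0.0408 √h. Steady state requires inflow = outflow:
Q_in = 0.0408 √h_ss ⇒ √h_ss = 0.0790/0.0408 = 1.9363.
h_ss = 1.9363² = 3.7492 m. (Since h₀ = 5.83 m > h_ss, the level will fall toward this value.)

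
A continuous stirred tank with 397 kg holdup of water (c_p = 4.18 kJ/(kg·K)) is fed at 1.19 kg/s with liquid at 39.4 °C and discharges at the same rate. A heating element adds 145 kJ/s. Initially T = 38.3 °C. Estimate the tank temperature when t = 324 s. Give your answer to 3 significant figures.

57.1 °C

M c_p dT/dt = ṁ c_p (T_in − T) + Q̇.
τ = M/ṁ = 333.61 s; T_ss = T_in + Q̇/(ṁ c_p) = 39.4 + 145/(1.19·4.18) = 68.550 °C.
Integrating: T(t) = T_ss + (T₀ − T_ss) e^(−t/τ).
T(324) = 68.550 + (-30.250)·e^(−324/333.61) = 68.550 + (-30.250)·0.37863 = 57.097 °C.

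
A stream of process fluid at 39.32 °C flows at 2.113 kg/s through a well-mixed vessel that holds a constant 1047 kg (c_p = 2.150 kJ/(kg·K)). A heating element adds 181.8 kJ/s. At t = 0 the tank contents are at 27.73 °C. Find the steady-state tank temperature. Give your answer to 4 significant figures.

79.34 °C

Unsteady energy balance on the tank contents: M c_p dT/dt = ṁ c_p (T_in − T) + 181.8.
At steady state dT/dt = 0 ⇒ T_ss = T_in + Q̇/(ṁ c_p) = 39.32 + 181.8/(2.113·2.150) = 79.3380 °C.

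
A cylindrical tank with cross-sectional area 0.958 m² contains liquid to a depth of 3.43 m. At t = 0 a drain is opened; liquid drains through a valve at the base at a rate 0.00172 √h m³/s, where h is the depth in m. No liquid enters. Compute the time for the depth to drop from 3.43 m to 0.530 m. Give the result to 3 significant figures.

With no inflow, A dh/dt = −0.00172 √h.
This is separable: 2 d(√h)/dt = −0.00172/A, so √h = √h₀ − (0.00172/(2A)) t.
t = 2A(√h₀ − √h)/0.00172 = 2·0.958·(√3.43 − √0.530)/0.00172
  = 1.9160 × (1.8520 − 0.72801) / 0.00172 = 1252.1 s.

1250 s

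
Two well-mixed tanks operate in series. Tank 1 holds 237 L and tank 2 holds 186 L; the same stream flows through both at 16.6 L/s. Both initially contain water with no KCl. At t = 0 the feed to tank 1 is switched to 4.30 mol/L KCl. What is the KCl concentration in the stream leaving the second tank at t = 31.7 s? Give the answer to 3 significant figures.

Time constants: τᵢ = Vᵢ/Q for each well-mixed tank.
τ₁ = 237/16.6 = 14.277 s; τ₂ = 186/16.6 = 11.205 s.
Tank 1: C₁ = C_in(1 − e^(−t/τ₁)). Tank 2 (τ₁ ≠ τ₂): C₂ = C_in[1 − (τ₁ e^(−t/τ₁) − τ₂ e^(−t/τ₂))/(τ₁ − τ₂)].
At t = 31.7: e^(−t/τ₁) = 0.10857, e^(−t/τ₂) = 0.059064.
C₂ = 4.30·[1 − (14.277·0.10857 − 11.205·0.059064)/(3.0723)] = 4.30·0.71087 = 3.0567 mol/L.

3.06 mol/L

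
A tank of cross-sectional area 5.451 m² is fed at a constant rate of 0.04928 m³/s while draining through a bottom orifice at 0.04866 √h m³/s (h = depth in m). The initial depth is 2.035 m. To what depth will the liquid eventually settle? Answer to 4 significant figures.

Accumulation of liquid (constant cross-section A): A dh/dt = Q_in − 0.04866 √h. At steady state dh/dt = 0:
Q_in = 0.04866 √h_ss ⇒ √h_ss = 0.04928/0.04866 = 1.01274.
h_ss = 1.01274² = 1.02565 m. (Since h₀ = 2.035 m > h_ss, the level will fall toward this value.)

1.026 m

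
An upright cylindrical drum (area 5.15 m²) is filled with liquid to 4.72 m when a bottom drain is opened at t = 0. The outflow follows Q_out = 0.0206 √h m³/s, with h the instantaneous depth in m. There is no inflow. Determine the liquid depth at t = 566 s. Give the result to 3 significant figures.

Unsteady balance on liquid volume: A dh/dt = −0.0206 √h.
∫ h^(−1/2) dh = −(0.0206/A) ∫ dt, giving 2√h = 2√h₀ − (0.0206/A) t.
√h = √4.72 − 0.0206·566/(2·5.15) = 2.1726 − 1.1320 = 1.0406.
h = 1.0406² = 1.0828 m.

1.08 m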